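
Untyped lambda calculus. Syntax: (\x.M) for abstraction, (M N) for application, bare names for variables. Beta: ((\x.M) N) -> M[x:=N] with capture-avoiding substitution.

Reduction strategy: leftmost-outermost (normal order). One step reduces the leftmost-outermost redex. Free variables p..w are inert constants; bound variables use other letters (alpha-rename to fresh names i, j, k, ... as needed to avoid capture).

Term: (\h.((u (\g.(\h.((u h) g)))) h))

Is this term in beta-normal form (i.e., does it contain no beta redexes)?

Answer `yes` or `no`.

Answer: yes

Derivation:
Term: (\h.((u (\g.(\h.((u h) g)))) h))
No beta redexes found.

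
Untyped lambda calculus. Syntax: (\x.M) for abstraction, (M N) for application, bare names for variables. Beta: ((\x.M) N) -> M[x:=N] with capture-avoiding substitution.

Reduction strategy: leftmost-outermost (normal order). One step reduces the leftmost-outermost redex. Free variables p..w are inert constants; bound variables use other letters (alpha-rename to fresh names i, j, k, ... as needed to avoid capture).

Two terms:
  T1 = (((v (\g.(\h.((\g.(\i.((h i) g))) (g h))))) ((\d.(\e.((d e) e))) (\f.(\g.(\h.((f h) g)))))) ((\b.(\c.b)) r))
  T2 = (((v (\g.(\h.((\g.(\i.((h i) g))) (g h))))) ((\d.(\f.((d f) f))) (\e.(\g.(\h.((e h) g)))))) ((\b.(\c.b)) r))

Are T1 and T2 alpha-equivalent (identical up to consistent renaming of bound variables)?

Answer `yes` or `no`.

Answer: yes

Derivation:
Term 1: (((v (\g.(\h.((\g.(\i.((h i) g))) (g h))))) ((\d.(\e.((d e) e))) (\f.(\g.(\h.((f h) g)))))) ((\b.(\c.b)) r))
Term 2: (((v (\g.(\h.((\g.(\i.((h i) g))) (g h))))) ((\d.(\f.((d f) f))) (\e.(\g.(\h.((e h) g)))))) ((\b.(\c.b)) r))
Alpha-equivalence: compare structure up to binder renaming.
Result: True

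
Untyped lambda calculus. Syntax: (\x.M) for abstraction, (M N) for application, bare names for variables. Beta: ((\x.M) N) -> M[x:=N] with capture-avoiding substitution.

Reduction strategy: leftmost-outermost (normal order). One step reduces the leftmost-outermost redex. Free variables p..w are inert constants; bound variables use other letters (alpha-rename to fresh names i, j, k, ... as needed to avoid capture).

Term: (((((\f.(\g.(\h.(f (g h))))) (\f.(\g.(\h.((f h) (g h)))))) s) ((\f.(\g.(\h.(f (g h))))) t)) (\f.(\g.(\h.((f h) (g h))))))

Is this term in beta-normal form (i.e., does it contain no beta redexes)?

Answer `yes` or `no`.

Term: (((((\f.(\g.(\h.(f (g h))))) (\f.(\g.(\h.((f h) (g h)))))) s) ((\f.(\g.(\h.(f (g h))))) t)) (\f.(\g.(\h.((f h) (g h))))))
Found 2 beta redex(es).

Answer: no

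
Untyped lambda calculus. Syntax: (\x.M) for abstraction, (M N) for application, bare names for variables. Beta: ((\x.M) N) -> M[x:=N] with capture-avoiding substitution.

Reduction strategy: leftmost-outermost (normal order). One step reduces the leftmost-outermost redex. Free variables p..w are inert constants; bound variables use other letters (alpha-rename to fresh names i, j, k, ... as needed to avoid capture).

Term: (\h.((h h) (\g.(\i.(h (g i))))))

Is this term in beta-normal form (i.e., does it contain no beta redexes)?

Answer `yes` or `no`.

Answer: yes

Derivation:
Term: (\h.((h h) (\g.(\i.(h (g i))))))
No beta redexes found.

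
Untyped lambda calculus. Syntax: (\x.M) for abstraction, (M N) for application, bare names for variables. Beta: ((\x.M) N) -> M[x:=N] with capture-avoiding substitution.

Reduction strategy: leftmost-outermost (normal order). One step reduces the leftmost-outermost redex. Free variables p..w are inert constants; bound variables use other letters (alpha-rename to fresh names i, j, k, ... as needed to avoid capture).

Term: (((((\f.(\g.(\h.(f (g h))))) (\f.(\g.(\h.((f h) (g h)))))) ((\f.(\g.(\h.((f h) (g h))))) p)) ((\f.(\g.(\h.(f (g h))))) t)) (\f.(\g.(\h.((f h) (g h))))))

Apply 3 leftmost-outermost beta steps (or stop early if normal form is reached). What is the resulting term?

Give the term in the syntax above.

Step 0: (((((\f.(\g.(\h.(f (g h))))) (\f.(\g.(\h.((f h) (g h)))))) ((\f.(\g.(\h.((f h) (g h))))) p)) ((\f.(\g.(\h.(f (g h))))) t)) (\f.(\g.(\h.((f h) (g h))))))
Step 1: ((((\g.(\h.((\f.(\g.(\h.((f h) (g h))))) (g h)))) ((\f.(\g.(\h.((f h) (g h))))) p)) ((\f.(\g.(\h.(f (g h))))) t)) (\f.(\g.(\h.((f h) (g h))))))
Step 2: (((\h.((\f.(\g.(\h.((f h) (g h))))) (((\f.(\g.(\h.((f h) (g h))))) p) h))) ((\f.(\g.(\h.(f (g h))))) t)) (\f.(\g.(\h.((f h) (g h))))))
Step 3: (((\f.(\g.(\h.((f h) (g h))))) (((\f.(\g.(\h.((f h) (g h))))) p) ((\f.(\g.(\h.(f (g h))))) t))) (\f.(\g.(\h.((f h) (g h))))))

Answer: (((\f.(\g.(\h.((f h) (g h))))) (((\f.(\g.(\h.((f h) (g h))))) p) ((\f.(\g.(\h.(f (g h))))) t))) (\f.(\g.(\h.((f h) (g h))))))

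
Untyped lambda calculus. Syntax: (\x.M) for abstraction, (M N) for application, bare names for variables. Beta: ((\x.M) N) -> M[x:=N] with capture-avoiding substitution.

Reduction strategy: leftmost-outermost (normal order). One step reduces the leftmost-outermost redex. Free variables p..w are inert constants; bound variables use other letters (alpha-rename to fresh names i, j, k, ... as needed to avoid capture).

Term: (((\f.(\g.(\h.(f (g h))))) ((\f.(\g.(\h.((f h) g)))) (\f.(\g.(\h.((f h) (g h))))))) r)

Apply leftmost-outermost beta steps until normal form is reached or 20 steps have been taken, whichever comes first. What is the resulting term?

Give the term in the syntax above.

Answer: (\h.(\i.(\j.((i j) ((r h) j)))))

Derivation:
Step 0: (((\f.(\g.(\h.(f (g h))))) ((\f.(\g.(\h.((f h) g)))) (\f.(\g.(\h.((f h) (g h))))))) r)
Step 1: ((\g.(\h.(((\f.(\g.(\h.((f h) g)))) (\f.(\g.(\h.((f h) (g h)))))) (g h)))) r)
Step 2: (\h.(((\f.(\g.(\h.((f h) g)))) (\f.(\g.(\h.((f h) (g h)))))) (r h)))
Step 3: (\h.((\g.(\h.(((\f.(\g.(\h.((f h) (g h))))) h) g))) (r h)))
Step 4: (\h.(\i.(((\f.(\g.(\h.((f h) (g h))))) i) (r h))))
Step 5: (\h.(\i.((\g.(\h.((i h) (g h)))) (r h))))
Step 6: (\h.(\i.(\j.((i j) ((r h) j)))))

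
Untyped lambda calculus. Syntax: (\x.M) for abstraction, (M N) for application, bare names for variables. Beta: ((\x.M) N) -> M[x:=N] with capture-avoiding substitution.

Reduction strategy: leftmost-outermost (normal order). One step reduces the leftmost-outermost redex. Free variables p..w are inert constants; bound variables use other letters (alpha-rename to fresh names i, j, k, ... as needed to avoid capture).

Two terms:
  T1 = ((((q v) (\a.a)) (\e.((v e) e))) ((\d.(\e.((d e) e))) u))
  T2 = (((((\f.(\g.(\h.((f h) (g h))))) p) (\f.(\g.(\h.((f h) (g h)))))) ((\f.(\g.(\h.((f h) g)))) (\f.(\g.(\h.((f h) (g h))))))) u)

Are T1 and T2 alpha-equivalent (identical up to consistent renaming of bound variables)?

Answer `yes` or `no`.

Term 1: ((((q v) (\a.a)) (\e.((v e) e))) ((\d.(\e.((d e) e))) u))
Term 2: (((((\f.(\g.(\h.((f h) (g h))))) p) (\f.(\g.(\h.((f h) (g h)))))) ((\f.(\g.(\h.((f h) g)))) (\f.(\g.(\h.((f h) (g h))))))) u)
Alpha-equivalence: compare structure up to binder renaming.
Result: False

Answer: no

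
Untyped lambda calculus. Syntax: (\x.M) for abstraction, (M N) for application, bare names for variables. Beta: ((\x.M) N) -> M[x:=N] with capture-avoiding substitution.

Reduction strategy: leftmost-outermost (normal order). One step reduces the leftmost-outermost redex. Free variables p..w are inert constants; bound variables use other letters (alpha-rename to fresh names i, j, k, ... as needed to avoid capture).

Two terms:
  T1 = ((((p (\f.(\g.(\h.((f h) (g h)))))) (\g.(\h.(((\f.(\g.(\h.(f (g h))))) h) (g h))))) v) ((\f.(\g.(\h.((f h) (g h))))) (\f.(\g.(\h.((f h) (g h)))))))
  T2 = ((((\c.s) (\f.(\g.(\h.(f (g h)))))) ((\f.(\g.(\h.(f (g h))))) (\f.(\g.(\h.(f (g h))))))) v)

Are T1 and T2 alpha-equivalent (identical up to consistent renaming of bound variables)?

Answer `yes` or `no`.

Term 1: ((((p (\f.(\g.(\h.((f h) (g h)))))) (\g.(\h.(((\f.(\g.(\h.(f (g h))))) h) (g h))))) v) ((\f.(\g.(\h.((f h) (g h))))) (\f.(\g.(\h.((f h) (g h)))))))
Term 2: ((((\c.s) (\f.(\g.(\h.(f (g h)))))) ((\f.(\g.(\h.(f (g h))))) (\f.(\g.(\h.(f (g h))))))) v)
Alpha-equivalence: compare structure up to binder renaming.
Result: False

Answer: no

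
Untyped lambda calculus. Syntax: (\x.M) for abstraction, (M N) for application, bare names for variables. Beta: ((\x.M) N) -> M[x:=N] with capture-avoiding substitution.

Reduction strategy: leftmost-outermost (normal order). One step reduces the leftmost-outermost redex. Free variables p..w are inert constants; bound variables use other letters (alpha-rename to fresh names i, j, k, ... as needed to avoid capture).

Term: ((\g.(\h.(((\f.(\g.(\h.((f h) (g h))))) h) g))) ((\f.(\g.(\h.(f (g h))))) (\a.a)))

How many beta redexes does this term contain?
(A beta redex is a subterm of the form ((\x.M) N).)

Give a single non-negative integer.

Term: ((\g.(\h.(((\f.(\g.(\h.((f h) (g h))))) h) g))) ((\f.(\g.(\h.(f (g h))))) (\a.a)))
  Redex: ((\g.(\h.(((\f.(\g.(\h.((f h) (g h))))) h) g))) ((\f.(\g.(\h.(f (g h))))) (\a.a)))
  Redex: ((\f.(\g.(\h.((f h) (g h))))) h)
  Redex: ((\f.(\g.(\h.(f (g h))))) (\a.a))
Total redexes: 3

Answer: 3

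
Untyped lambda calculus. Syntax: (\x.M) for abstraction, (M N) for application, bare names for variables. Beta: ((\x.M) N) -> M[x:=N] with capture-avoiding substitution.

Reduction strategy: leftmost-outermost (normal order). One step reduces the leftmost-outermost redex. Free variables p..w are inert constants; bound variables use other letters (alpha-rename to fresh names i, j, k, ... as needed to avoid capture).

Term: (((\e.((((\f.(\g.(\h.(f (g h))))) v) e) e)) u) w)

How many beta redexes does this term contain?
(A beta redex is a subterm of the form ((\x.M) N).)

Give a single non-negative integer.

Term: (((\e.((((\f.(\g.(\h.(f (g h))))) v) e) e)) u) w)
  Redex: ((\e.((((\f.(\g.(\h.(f (g h))))) v) e) e)) u)
  Redex: ((\f.(\g.(\h.(f (g h))))) v)
Total redexes: 2

Answer: 2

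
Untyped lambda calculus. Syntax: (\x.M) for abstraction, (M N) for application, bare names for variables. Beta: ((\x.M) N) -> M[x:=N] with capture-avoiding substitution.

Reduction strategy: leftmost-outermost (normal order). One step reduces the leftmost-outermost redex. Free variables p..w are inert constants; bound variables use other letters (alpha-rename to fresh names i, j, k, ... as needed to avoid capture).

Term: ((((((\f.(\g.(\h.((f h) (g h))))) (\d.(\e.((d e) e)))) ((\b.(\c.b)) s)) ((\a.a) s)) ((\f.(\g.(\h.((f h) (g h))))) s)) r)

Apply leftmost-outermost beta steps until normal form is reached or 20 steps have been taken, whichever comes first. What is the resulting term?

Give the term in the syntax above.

Answer: ((((s s) s) (\g.(\h.((s h) (g h))))) r)

Derivation:
Step 0: ((((((\f.(\g.(\h.((f h) (g h))))) (\d.(\e.((d e) e)))) ((\b.(\c.b)) s)) ((\a.a) s)) ((\f.(\g.(\h.((f h) (g h))))) s)) r)
Step 1: (((((\g.(\h.(((\d.(\e.((d e) e))) h) (g h)))) ((\b.(\c.b)) s)) ((\a.a) s)) ((\f.(\g.(\h.((f h) (g h))))) s)) r)
Step 2: ((((\h.(((\d.(\e.((d e) e))) h) (((\b.(\c.b)) s) h))) ((\a.a) s)) ((\f.(\g.(\h.((f h) (g h))))) s)) r)
Step 3: (((((\d.(\e.((d e) e))) ((\a.a) s)) (((\b.(\c.b)) s) ((\a.a) s))) ((\f.(\g.(\h.((f h) (g h))))) s)) r)
Step 4: ((((\e.((((\a.a) s) e) e)) (((\b.(\c.b)) s) ((\a.a) s))) ((\f.(\g.(\h.((f h) (g h))))) s)) r)
Step 5: ((((((\a.a) s) (((\b.(\c.b)) s) ((\a.a) s))) (((\b.(\c.b)) s) ((\a.a) s))) ((\f.(\g.(\h.((f h) (g h))))) s)) r)
Step 6: ((((s (((\b.(\c.b)) s) ((\a.a) s))) (((\b.(\c.b)) s) ((\a.a) s))) ((\f.(\g.(\h.((f h) (g h))))) s)) r)
Step 7: ((((s ((\c.s) ((\a.a) s))) (((\b.(\c.b)) s) ((\a.a) s))) ((\f.(\g.(\h.((f h) (g h))))) s)) r)
Step 8: ((((s s) (((\b.(\c.b)) s) ((\a.a) s))) ((\f.(\g.(\h.((f h) (g h))))) s)) r)
Step 9: ((((s s) ((\c.s) ((\a.a) s))) ((\f.(\g.(\h.((f h) (g h))))) s)) r)
Step 10: ((((s s) s) ((\f.(\g.(\h.((f h) (g h))))) s)) r)
Step 11: ((((s s) s) (\g.(\h.((s h) (g h))))) r)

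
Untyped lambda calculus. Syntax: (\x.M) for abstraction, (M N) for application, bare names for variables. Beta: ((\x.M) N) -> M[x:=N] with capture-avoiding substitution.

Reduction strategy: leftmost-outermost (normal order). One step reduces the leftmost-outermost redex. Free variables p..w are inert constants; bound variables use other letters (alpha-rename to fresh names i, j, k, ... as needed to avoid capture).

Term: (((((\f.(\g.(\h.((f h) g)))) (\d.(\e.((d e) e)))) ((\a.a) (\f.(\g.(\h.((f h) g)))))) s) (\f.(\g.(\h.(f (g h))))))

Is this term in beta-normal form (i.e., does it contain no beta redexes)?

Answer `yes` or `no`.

Answer: no

Derivation:
Term: (((((\f.(\g.(\h.((f h) g)))) (\d.(\e.((d e) e)))) ((\a.a) (\f.(\g.(\h.((f h) g)))))) s) (\f.(\g.(\h.(f (g h))))))
Found 2 beta redex(es).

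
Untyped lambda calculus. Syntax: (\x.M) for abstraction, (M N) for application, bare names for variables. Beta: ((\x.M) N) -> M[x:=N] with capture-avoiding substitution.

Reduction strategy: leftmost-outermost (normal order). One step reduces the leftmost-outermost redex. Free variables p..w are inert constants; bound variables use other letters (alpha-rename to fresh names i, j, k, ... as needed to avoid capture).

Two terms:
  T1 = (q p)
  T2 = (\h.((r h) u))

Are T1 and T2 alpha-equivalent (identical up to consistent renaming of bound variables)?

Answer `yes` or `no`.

Answer: no

Derivation:
Term 1: (q p)
Term 2: (\h.((r h) u))
Alpha-equivalence: compare structure up to binder renaming.
Result: False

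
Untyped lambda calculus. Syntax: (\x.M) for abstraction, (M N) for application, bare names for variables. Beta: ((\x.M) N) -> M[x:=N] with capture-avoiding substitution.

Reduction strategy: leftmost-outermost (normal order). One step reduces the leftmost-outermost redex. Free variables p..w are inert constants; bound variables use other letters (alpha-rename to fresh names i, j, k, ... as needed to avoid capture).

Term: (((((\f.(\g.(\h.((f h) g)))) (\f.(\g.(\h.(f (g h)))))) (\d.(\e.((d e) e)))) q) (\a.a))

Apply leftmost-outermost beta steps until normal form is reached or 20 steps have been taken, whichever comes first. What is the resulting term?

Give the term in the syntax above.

Answer: (q (\e.(e e)))

Derivation:
Step 0: (((((\f.(\g.(\h.((f h) g)))) (\f.(\g.(\h.(f (g h)))))) (\d.(\e.((d e) e)))) q) (\a.a))
Step 1: ((((\g.(\h.(((\f.(\g.(\h.(f (g h))))) h) g))) (\d.(\e.((d e) e)))) q) (\a.a))
Step 2: (((\h.(((\f.(\g.(\h.(f (g h))))) h) (\d.(\e.((d e) e))))) q) (\a.a))
Step 3: ((((\f.(\g.(\h.(f (g h))))) q) (\d.(\e.((d e) e)))) (\a.a))
Step 4: (((\g.(\h.(q (g h)))) (\d.(\e.((d e) e)))) (\a.a))
Step 5: ((\h.(q ((\d.(\e.((d e) e))) h))) (\a.a))
Step 6: (q ((\d.(\e.((d e) e))) (\a.a)))
Step 7: (q (\e.(((\a.a) e) e)))
Step 8: (q (\e.(e e)))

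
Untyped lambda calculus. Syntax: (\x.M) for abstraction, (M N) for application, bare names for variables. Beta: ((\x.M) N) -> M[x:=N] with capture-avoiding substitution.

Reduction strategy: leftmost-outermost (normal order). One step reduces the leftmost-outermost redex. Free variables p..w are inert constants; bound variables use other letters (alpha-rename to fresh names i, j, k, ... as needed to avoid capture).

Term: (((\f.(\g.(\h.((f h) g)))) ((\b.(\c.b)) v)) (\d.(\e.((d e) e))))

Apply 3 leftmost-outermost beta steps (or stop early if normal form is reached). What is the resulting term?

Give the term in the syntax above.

Answer: (\h.(((\c.v) h) (\d.(\e.((d e) e)))))

Derivation:
Step 0: (((\f.(\g.(\h.((f h) g)))) ((\b.(\c.b)) v)) (\d.(\e.((d e) e))))
Step 1: ((\g.(\h.((((\b.(\c.b)) v) h) g))) (\d.(\e.((d e) e))))
Step 2: (\h.((((\b.(\c.b)) v) h) (\d.(\e.((d e) e)))))
Step 3: (\h.(((\c.v) h) (\d.(\e.((d e) e)))))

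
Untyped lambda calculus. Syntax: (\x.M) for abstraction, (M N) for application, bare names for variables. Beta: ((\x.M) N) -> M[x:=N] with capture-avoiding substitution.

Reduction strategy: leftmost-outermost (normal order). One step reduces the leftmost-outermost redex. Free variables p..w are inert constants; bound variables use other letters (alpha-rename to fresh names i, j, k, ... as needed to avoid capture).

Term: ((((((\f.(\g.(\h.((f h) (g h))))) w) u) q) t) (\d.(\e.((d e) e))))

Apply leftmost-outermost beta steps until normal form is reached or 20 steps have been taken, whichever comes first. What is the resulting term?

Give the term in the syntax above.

Answer: ((((w q) (u q)) t) (\d.(\e.((d e) e))))

Derivation:
Step 0: ((((((\f.(\g.(\h.((f h) (g h))))) w) u) q) t) (\d.(\e.((d e) e))))
Step 1: (((((\g.(\h.((w h) (g h)))) u) q) t) (\d.(\e.((d e) e))))
Step 2: ((((\h.((w h) (u h))) q) t) (\d.(\e.((d e) e))))
Step 3: ((((w q) (u q)) t) (\d.(\e.((d e) e))))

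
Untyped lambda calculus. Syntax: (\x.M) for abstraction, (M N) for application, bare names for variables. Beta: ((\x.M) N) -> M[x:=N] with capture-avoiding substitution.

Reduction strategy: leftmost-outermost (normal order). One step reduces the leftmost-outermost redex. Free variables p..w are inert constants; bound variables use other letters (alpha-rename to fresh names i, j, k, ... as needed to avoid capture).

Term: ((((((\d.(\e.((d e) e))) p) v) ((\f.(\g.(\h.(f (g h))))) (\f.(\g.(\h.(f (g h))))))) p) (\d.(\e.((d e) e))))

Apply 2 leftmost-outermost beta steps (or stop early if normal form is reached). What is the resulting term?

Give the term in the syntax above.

Answer: (((((p v) v) ((\f.(\g.(\h.(f (g h))))) (\f.(\g.(\h.(f (g h))))))) p) (\d.(\e.((d e) e))))

Derivation:
Step 0: ((((((\d.(\e.((d e) e))) p) v) ((\f.(\g.(\h.(f (g h))))) (\f.(\g.(\h.(f (g h))))))) p) (\d.(\e.((d e) e))))
Step 1: (((((\e.((p e) e)) v) ((\f.(\g.(\h.(f (g h))))) (\f.(\g.(\h.(f (g h))))))) p) (\d.(\e.((d e) e))))
Step 2: (((((p v) v) ((\f.(\g.(\h.(f (g h))))) (\f.(\g.(\h.(f (g h))))))) p) (\d.(\e.((d e) e))))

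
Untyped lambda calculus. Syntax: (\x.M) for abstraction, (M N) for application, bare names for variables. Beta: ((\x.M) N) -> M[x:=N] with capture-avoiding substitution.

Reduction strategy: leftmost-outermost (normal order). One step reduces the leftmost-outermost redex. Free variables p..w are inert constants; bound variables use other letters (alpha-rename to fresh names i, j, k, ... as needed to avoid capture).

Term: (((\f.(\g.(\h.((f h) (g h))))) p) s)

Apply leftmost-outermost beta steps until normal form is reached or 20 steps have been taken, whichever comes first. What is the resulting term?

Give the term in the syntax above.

Step 0: (((\f.(\g.(\h.((f h) (g h))))) p) s)
Step 1: ((\g.(\h.((p h) (g h)))) s)
Step 2: (\h.((p h) (s h)))

Answer: (\h.((p h) (s h)))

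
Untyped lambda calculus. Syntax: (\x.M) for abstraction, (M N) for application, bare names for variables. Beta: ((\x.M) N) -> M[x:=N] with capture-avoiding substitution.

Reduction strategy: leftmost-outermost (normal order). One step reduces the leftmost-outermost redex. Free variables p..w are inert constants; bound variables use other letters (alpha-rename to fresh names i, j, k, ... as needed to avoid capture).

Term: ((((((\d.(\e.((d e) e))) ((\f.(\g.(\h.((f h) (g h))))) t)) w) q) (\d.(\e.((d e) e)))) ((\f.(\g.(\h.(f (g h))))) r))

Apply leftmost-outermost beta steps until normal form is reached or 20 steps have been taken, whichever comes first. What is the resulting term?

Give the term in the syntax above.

Step 0: ((((((\d.(\e.((d e) e))) ((\f.(\g.(\h.((f h) (g h))))) t)) w) q) (\d.(\e.((d e) e)))) ((\f.(\g.(\h.(f (g h))))) r))
Step 1: (((((\e.((((\f.(\g.(\h.((f h) (g h))))) t) e) e)) w) q) (\d.(\e.((d e) e)))) ((\f.(\g.(\h.(f (g h))))) r))
Step 2: (((((((\f.(\g.(\h.((f h) (g h))))) t) w) w) q) (\d.(\e.((d e) e)))) ((\f.(\g.(\h.(f (g h))))) r))
Step 3: ((((((\g.(\h.((t h) (g h)))) w) w) q) (\d.(\e.((d e) e)))) ((\f.(\g.(\h.(f (g h))))) r))
Step 4: (((((\h.((t h) (w h))) w) q) (\d.(\e.((d e) e)))) ((\f.(\g.(\h.(f (g h))))) r))
Step 5: (((((t w) (w w)) q) (\d.(\e.((d e) e)))) ((\f.(\g.(\h.(f (g h))))) r))
Step 6: (((((t w) (w w)) q) (\d.(\e.((d e) e)))) (\g.(\h.(r (g h)))))

Answer: (((((t w) (w w)) q) (\d.(\e.((d e) e)))) (\g.(\h.(r (g h)))))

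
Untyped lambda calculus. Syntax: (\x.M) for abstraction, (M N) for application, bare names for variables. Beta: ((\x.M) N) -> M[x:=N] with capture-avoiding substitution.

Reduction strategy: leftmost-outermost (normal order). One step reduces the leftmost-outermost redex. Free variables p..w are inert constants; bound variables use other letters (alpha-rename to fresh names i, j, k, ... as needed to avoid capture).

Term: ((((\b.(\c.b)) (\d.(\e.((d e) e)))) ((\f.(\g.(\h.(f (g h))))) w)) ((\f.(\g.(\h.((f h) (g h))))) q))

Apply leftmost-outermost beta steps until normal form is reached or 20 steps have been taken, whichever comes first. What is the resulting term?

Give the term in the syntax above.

Answer: (\e.((q e) (e e)))

Derivation:
Step 0: ((((\b.(\c.b)) (\d.(\e.((d e) e)))) ((\f.(\g.(\h.(f (g h))))) w)) ((\f.(\g.(\h.((f h) (g h))))) q))
Step 1: (((\c.(\d.(\e.((d e) e)))) ((\f.(\g.(\h.(f (g h))))) w)) ((\f.(\g.(\h.((f h) (g h))))) q))
Step 2: ((\d.(\e.((d e) e))) ((\f.(\g.(\h.((f h) (g h))))) q))
Step 3: (\e.((((\f.(\g.(\h.((f h) (g h))))) q) e) e))
Step 4: (\e.(((\g.(\h.((q h) (g h)))) e) e))
Step 5: (\e.((\h.((q h) (e h))) e))
Step 6: (\e.((q e) (e e)))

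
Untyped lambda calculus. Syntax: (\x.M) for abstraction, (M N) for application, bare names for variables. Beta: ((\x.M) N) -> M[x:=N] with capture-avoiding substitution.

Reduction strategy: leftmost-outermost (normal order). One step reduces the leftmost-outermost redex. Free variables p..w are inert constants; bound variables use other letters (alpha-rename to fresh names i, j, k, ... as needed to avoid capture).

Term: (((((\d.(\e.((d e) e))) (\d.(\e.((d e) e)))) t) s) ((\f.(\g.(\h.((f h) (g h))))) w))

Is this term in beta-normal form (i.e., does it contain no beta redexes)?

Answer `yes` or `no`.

Answer: no

Derivation:
Term: (((((\d.(\e.((d e) e))) (\d.(\e.((d e) e)))) t) s) ((\f.(\g.(\h.((f h) (g h))))) w))
Found 2 beta redex(es).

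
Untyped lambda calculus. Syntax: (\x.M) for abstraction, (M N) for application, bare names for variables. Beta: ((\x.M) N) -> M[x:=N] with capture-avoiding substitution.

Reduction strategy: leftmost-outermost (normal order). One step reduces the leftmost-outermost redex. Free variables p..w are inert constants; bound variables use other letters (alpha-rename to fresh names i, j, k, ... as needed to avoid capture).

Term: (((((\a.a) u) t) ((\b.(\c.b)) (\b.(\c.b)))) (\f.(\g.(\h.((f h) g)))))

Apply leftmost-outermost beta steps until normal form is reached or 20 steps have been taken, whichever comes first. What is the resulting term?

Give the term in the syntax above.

Answer: (((u t) (\c.(\b.(\c.b)))) (\f.(\g.(\h.((f h) g)))))

Derivation:
Step 0: (((((\a.a) u) t) ((\b.(\c.b)) (\b.(\c.b)))) (\f.(\g.(\h.((f h) g)))))
Step 1: (((u t) ((\b.(\c.b)) (\b.(\c.b)))) (\f.(\g.(\h.((f h) g)))))
Step 2: (((u t) (\c.(\b.(\c.b)))) (\f.(\g.(\h.((f h) g)))))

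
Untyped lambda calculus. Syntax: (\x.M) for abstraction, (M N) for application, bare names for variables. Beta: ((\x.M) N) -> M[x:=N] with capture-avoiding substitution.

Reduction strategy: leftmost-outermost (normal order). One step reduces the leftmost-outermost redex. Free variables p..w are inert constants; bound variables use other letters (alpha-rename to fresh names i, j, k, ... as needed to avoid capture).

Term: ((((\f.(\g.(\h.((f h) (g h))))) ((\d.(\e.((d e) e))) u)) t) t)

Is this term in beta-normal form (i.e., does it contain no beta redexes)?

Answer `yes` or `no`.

Term: ((((\f.(\g.(\h.((f h) (g h))))) ((\d.(\e.((d e) e))) u)) t) t)
Found 2 beta redex(es).

Answer: no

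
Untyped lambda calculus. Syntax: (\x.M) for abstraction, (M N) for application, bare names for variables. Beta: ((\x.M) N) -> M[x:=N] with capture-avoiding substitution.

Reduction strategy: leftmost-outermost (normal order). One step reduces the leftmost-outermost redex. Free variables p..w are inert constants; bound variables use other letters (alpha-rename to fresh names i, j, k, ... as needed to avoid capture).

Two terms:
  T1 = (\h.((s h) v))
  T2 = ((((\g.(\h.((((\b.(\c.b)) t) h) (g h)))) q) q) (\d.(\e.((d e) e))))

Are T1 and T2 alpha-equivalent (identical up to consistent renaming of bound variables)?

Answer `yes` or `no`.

Term 1: (\h.((s h) v))
Term 2: ((((\g.(\h.((((\b.(\c.b)) t) h) (g h)))) q) q) (\d.(\e.((d e) e))))
Alpha-equivalence: compare structure up to binder renaming.
Result: False

Answer: no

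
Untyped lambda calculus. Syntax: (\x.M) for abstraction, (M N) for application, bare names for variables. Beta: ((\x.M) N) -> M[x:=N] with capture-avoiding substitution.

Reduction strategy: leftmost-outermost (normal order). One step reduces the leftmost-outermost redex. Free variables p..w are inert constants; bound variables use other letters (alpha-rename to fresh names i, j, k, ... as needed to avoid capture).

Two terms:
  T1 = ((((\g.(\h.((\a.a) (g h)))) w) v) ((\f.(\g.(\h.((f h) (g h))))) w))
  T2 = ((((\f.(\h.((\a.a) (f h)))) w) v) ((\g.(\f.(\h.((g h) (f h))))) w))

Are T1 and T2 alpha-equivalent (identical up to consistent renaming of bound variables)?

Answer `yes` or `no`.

Answer: yes

Derivation:
Term 1: ((((\g.(\h.((\a.a) (g h)))) w) v) ((\f.(\g.(\h.((f h) (g h))))) w))
Term 2: ((((\f.(\h.((\a.a) (f h)))) w) v) ((\g.(\f.(\h.((g h) (f h))))) w))
Alpha-equivalence: compare structure up to binder renaming.
Result: True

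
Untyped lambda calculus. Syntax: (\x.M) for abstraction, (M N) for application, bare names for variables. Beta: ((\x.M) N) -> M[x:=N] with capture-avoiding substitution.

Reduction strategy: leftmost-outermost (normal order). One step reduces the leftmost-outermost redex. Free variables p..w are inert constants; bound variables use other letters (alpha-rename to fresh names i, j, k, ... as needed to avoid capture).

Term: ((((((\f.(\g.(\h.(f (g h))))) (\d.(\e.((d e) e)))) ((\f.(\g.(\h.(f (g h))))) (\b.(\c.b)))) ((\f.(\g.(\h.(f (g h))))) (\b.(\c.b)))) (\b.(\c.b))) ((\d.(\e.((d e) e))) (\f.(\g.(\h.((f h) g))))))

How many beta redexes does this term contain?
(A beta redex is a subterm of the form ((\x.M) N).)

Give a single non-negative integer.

Term: ((((((\f.(\g.(\h.(f (g h))))) (\d.(\e.((d e) e)))) ((\f.(\g.(\h.(f (g h))))) (\b.(\c.b)))) ((\f.(\g.(\h.(f (g h))))) (\b.(\c.b)))) (\b.(\c.b))) ((\d.(\e.((d e) e))) (\f.(\g.(\h.((f h) g))))))
  Redex: ((\f.(\g.(\h.(f (g h))))) (\d.(\e.((d e) e))))
  Redex: ((\f.(\g.(\h.(f (g h))))) (\b.(\c.b)))
  Redex: ((\f.(\g.(\h.(f (g h))))) (\b.(\c.b)))
  Redex: ((\d.(\e.((d e) e))) (\f.(\g.(\h.((f h) g)))))
Total redexes: 4

Answer: 4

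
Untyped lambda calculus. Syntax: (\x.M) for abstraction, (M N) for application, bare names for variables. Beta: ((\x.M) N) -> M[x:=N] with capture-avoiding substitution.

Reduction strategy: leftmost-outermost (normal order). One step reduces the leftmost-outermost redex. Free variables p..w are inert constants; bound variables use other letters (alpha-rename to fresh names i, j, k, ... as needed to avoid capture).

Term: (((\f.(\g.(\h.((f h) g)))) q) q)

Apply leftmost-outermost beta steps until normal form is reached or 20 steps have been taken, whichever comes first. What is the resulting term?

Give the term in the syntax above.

Step 0: (((\f.(\g.(\h.((f h) g)))) q) q)
Step 1: ((\g.(\h.((q h) g))) q)
Step 2: (\h.((q h) q))

Answer: (\h.((q h) q))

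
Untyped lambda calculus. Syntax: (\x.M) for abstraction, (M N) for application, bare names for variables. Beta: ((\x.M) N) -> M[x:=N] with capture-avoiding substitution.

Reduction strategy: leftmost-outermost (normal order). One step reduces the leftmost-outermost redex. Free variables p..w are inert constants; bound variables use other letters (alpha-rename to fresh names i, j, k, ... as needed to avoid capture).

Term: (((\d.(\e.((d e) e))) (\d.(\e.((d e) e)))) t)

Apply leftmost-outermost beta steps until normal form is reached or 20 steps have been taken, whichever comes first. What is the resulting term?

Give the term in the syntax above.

Step 0: (((\d.(\e.((d e) e))) (\d.(\e.((d e) e)))) t)
Step 1: ((\e.(((\d.(\e.((d e) e))) e) e)) t)
Step 2: (((\d.(\e.((d e) e))) t) t)
Step 3: ((\e.((t e) e)) t)
Step 4: ((t t) t)

Answer: ((t t) t)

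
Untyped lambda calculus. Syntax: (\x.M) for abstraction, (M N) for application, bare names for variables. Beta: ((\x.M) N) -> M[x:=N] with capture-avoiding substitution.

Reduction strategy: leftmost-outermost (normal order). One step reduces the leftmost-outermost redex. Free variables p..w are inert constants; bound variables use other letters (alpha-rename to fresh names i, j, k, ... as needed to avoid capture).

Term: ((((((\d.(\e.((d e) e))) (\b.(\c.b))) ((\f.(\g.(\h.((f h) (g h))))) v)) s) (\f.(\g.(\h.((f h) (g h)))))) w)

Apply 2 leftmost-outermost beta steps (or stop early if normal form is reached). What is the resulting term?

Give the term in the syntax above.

Step 0: ((((((\d.(\e.((d e) e))) (\b.(\c.b))) ((\f.(\g.(\h.((f h) (g h))))) v)) s) (\f.(\g.(\h.((f h) (g h)))))) w)
Step 1: (((((\e.(((\b.(\c.b)) e) e)) ((\f.(\g.(\h.((f h) (g h))))) v)) s) (\f.(\g.(\h.((f h) (g h)))))) w)
Step 2: ((((((\b.(\c.b)) ((\f.(\g.(\h.((f h) (g h))))) v)) ((\f.(\g.(\h.((f h) (g h))))) v)) s) (\f.(\g.(\h.((f h) (g h)))))) w)

Answer: ((((((\b.(\c.b)) ((\f.(\g.(\h.((f h) (g h))))) v)) ((\f.(\g.(\h.((f h) (g h))))) v)) s) (\f.(\g.(\h.((f h) (g h)))))) w)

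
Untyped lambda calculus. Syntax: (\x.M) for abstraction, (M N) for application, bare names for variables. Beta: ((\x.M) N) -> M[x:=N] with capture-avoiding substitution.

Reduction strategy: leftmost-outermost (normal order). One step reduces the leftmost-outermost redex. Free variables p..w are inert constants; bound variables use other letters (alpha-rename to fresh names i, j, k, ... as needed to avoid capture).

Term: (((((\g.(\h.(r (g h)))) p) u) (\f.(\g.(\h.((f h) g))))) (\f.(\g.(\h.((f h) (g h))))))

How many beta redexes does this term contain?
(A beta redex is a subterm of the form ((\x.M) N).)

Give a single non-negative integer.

Term: (((((\g.(\h.(r (g h)))) p) u) (\f.(\g.(\h.((f h) g))))) (\f.(\g.(\h.((f h) (g h))))))
  Redex: ((\g.(\h.(r (g h)))) p)
Total redexes: 1

Answer: 1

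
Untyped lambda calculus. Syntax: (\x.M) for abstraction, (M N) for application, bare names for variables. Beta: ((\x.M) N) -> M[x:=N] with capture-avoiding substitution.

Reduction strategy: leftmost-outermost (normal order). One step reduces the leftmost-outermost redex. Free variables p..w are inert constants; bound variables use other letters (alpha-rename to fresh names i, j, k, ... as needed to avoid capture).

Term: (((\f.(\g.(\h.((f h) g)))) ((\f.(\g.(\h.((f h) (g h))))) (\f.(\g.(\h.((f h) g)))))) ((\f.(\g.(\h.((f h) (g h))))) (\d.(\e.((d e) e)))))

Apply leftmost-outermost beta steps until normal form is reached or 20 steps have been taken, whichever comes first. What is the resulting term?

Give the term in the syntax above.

Answer: (\h.(\i.(((h (\g.(\h.((h (g h)) (g h))))) (i (h (\g.(\h.((h (g h)) (g h))))))) (i (h (\g.(\h.((\e.((h e) e)) (g h)))))))))

Derivation:
Step 0: (((\f.(\g.(\h.((f h) g)))) ((\f.(\g.(\h.((f h) (g h))))) (\f.(\g.(\h.((f h) g)))))) ((\f.(\g.(\h.((f h) (g h))))) (\d.(\e.((d e) e)))))
Step 1: ((\g.(\h.((((\f.(\g.(\h.((f h) (g h))))) (\f.(\g.(\h.((f h) g))))) h) g))) ((\f.(\g.(\h.((f h) (g h))))) (\d.(\e.((d e) e)))))
Step 2: (\h.((((\f.(\g.(\h.((f h) (g h))))) (\f.(\g.(\h.((f h) g))))) h) ((\f.(\g.(\h.((f h) (g h))))) (\d.(\e.((d e) e))))))
Step 3: (\h.(((\g.(\h.(((\f.(\g.(\h.((f h) g)))) h) (g h)))) h) ((\f.(\g.(\h.((f h) (g h))))) (\d.(\e.((d e) e))))))
Step 4: (\h.((\i.(((\f.(\g.(\h.((f h) g)))) i) (h i))) ((\f.(\g.(\h.((f h) (g h))))) (\d.(\e.((d e) e))))))
Step 5: (\h.(((\f.(\g.(\h.((f h) g)))) ((\f.(\g.(\h.((f h) (g h))))) (\d.(\e.((d e) e))))) (h ((\f.(\g.(\h.((f h) (g h))))) (\d.(\e.((d e) e)))))))
Step 6: (\h.((\g.(\h.((((\f.(\g.(\h.((f h) (g h))))) (\d.(\e.((d e) e)))) h) g))) (h ((\f.(\g.(\h.((f h) (g h))))) (\d.(\e.((d e) e)))))))
Step 7: (\h.(\i.((((\f.(\g.(\h.((f h) (g h))))) (\d.(\e.((d e) e)))) i) (h ((\f.(\g.(\h.((f h) (g h))))) (\d.(\e.((d e) e))))))))
Step 8: (\h.(\i.(((\g.(\h.(((\d.(\e.((d e) e))) h) (g h)))) i) (h ((\f.(\g.(\h.((f h) (g h))))) (\d.(\e.((d e) e))))))))
Step 9: (\h.(\i.((\h.(((\d.(\e.((d e) e))) h) (i h))) (h ((\f.(\g.(\h.((f h) (g h))))) (\d.(\e.((d e) e))))))))
Step 10: (\h.(\i.(((\d.(\e.((d e) e))) (h ((\f.(\g.(\h.((f h) (g h))))) (\d.(\e.((d e) e)))))) (i (h ((\f.(\g.(\h.((f h) (g h))))) (\d.(\e.((d e) e)))))))))
Step 11: (\h.(\i.((\e.(((h ((\f.(\g.(\h.((f h) (g h))))) (\d.(\e.((d e) e))))) e) e)) (i (h ((\f.(\g.(\h.((f h) (g h))))) (\d.(\e.((d e) e)))))))))
Step 12: (\h.(\i.(((h ((\f.(\g.(\h.((f h) (g h))))) (\d.(\e.((d e) e))))) (i (h ((\f.(\g.(\h.((f h) (g h))))) (\d.(\e.((d e) e))))))) (i (h ((\f.(\g.(\h.((f h) (g h))))) (\d.(\e.((d e) e)))))))))
Step 13: (\h.(\i.(((h (\g.(\h.(((\d.(\e.((d e) e))) h) (g h))))) (i (h ((\f.(\g.(\h.((f h) (g h))))) (\d.(\e.((d e) e))))))) (i (h ((\f.(\g.(\h.((f h) (g h))))) (\d.(\e.((d e) e)))))))))
Step 14: (\h.(\i.(((h (\g.(\h.((\e.((h e) e)) (g h))))) (i (h ((\f.(\g.(\h.((f h) (g h))))) (\d.(\e.((d e) e))))))) (i (h ((\f.(\g.(\h.((f h) (g h))))) (\d.(\e.((d e) e)))))))))
Step 15: (\h.(\i.(((h (\g.(\h.((h (g h)) (g h))))) (i (h ((\f.(\g.(\h.((f h) (g h))))) (\d.(\e.((d e) e))))))) (i (h ((\f.(\g.(\h.((f h) (g h))))) (\d.(\e.((d e) e)))))))))
Step 16: (\h.(\i.(((h (\g.(\h.((h (g h)) (g h))))) (i (h (\g.(\h.(((\d.(\e.((d e) e))) h) (g h))))))) (i (h ((\f.(\g.(\h.((f h) (g h))))) (\d.(\e.((d e) e)))))))))
Step 17: (\h.(\i.(((h (\g.(\h.((h (g h)) (g h))))) (i (h (\g.(\h.((\e.((h e) e)) (g h))))))) (i (h ((\f.(\g.(\h.((f h) (g h))))) (\d.(\e.((d e) e)))))))))
Step 18: (\h.(\i.(((h (\g.(\h.((h (g h)) (g h))))) (i (h (\g.(\h.((h (g h)) (g h))))))) (i (h ((\f.(\g.(\h.((f h) (g h))))) (\d.(\e.((d e) e)))))))))
Step 19: (\h.(\i.(((h (\g.(\h.((h (g h)) (g h))))) (i (h (\g.(\h.((h (g h)) (g h))))))) (i (h (\g.(\h.(((\d.(\e.((d e) e))) h) (g h)))))))))
Step 20: (\h.(\i.(((h (\g.(\h.((h (g h)) (g h))))) (i (h (\g.(\h.((h (g h)) (g h))))))) (i (h (\g.(\h.((\e.((h e) e)) (g h)))))))))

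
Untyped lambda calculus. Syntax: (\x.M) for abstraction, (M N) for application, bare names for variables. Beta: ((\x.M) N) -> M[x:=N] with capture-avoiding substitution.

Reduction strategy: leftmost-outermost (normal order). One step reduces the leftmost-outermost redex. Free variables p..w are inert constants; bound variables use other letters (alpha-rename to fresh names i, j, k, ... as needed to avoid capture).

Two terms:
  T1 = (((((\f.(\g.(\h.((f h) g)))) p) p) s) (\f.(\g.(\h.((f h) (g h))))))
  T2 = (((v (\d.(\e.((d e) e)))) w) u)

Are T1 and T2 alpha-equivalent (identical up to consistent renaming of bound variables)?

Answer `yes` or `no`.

Term 1: (((((\f.(\g.(\h.((f h) g)))) p) p) s) (\f.(\g.(\h.((f h) (g h))))))
Term 2: (((v (\d.(\e.((d e) e)))) w) u)
Alpha-equivalence: compare structure up to binder renaming.
Result: False

Answer: no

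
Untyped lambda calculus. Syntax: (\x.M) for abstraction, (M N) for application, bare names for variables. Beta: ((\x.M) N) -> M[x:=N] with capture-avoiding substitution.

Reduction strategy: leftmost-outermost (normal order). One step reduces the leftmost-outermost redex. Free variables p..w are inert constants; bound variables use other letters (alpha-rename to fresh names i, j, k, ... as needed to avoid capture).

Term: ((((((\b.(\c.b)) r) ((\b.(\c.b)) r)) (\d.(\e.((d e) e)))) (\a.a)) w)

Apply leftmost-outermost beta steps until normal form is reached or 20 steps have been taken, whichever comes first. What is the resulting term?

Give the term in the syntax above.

Step 0: ((((((\b.(\c.b)) r) ((\b.(\c.b)) r)) (\d.(\e.((d e) e)))) (\a.a)) w)
Step 1: (((((\c.r) ((\b.(\c.b)) r)) (\d.(\e.((d e) e)))) (\a.a)) w)
Step 2: (((r (\d.(\e.((d e) e)))) (\a.a)) w)

Answer: (((r (\d.(\e.((d e) e)))) (\a.a)) w)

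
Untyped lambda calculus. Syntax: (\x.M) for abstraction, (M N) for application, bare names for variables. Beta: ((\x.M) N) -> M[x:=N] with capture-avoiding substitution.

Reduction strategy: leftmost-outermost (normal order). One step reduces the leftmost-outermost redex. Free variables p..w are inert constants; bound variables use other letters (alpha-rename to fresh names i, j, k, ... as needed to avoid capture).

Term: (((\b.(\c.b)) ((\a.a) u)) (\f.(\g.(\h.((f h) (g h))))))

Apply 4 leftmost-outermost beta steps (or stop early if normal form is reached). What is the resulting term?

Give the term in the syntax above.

Answer: u

Derivation:
Step 0: (((\b.(\c.b)) ((\a.a) u)) (\f.(\g.(\h.((f h) (g h))))))
Step 1: ((\c.((\a.a) u)) (\f.(\g.(\h.((f h) (g h))))))
Step 2: ((\a.a) u)
Step 3: u
Step 4: (normal form reached)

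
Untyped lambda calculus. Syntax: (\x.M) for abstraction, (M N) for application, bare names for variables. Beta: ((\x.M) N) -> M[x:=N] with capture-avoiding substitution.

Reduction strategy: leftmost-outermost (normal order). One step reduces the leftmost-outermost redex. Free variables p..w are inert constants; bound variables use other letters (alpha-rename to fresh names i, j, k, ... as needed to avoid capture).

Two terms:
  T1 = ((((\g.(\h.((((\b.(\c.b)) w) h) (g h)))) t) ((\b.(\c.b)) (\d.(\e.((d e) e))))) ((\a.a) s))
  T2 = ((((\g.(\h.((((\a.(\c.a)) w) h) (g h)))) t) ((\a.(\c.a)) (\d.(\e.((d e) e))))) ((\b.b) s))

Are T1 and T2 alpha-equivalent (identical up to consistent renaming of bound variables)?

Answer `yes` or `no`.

Term 1: ((((\g.(\h.((((\b.(\c.b)) w) h) (g h)))) t) ((\b.(\c.b)) (\d.(\e.((d e) e))))) ((\a.a) s))
Term 2: ((((\g.(\h.((((\a.(\c.a)) w) h) (g h)))) t) ((\a.(\c.a)) (\d.(\e.((d e) e))))) ((\b.b) s))
Alpha-equivalence: compare structure up to binder renaming.
Result: True

Answer: yes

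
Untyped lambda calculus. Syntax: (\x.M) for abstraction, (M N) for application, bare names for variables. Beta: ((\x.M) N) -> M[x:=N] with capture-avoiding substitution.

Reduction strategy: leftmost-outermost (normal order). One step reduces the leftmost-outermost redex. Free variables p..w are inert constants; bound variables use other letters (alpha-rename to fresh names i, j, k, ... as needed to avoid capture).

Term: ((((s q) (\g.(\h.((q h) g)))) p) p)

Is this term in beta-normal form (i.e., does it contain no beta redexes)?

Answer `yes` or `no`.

Answer: yes

Derivation:
Term: ((((s q) (\g.(\h.((q h) g)))) p) p)
No beta redexes found.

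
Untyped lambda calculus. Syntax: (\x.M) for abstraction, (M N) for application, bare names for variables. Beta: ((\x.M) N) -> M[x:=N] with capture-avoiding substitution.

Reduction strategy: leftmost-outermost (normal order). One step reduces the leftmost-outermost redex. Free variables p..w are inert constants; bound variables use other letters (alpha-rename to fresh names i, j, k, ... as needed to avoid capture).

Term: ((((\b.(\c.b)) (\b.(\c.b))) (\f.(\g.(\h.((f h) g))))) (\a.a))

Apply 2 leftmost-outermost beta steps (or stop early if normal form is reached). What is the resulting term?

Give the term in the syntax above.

Step 0: ((((\b.(\c.b)) (\b.(\c.b))) (\f.(\g.(\h.((f h) g))))) (\a.a))
Step 1: (((\c.(\b.(\c.b))) (\f.(\g.(\h.((f h) g))))) (\a.a))
Step 2: ((\b.(\c.b)) (\a.a))

Answer: ((\b.(\c.b)) (\a.a))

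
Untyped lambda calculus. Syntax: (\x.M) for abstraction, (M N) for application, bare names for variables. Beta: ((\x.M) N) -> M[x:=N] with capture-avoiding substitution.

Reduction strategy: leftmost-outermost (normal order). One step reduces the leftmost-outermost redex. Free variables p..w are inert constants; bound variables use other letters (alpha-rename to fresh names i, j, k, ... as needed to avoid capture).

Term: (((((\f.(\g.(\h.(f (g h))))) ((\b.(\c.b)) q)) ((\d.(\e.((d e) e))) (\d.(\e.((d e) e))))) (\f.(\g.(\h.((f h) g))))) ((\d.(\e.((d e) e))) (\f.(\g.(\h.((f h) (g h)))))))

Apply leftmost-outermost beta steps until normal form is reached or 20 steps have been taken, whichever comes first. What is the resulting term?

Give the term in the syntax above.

Step 0: (((((\f.(\g.(\h.(f (g h))))) ((\b.(\c.b)) q)) ((\d.(\e.((d e) e))) (\d.(\e.((d e) e))))) (\f.(\g.(\h.((f h) g))))) ((\d.(\e.((d e) e))) (\f.(\g.(\h.((f h) (g h)))))))
Step 1: ((((\g.(\h.(((\b.(\c.b)) q) (g h)))) ((\d.(\e.((d e) e))) (\d.(\e.((d e) e))))) (\f.(\g.(\h.((f h) g))))) ((\d.(\e.((d e) e))) (\f.(\g.(\h.((f h) (g h)))))))
Step 2: (((\h.(((\b.(\c.b)) q) (((\d.(\e.((d e) e))) (\d.(\e.((d e) e)))) h))) (\f.(\g.(\h.((f h) g))))) ((\d.(\e.((d e) e))) (\f.(\g.(\h.((f h) (g h)))))))
Step 3: ((((\b.(\c.b)) q) (((\d.(\e.((d e) e))) (\d.(\e.((d e) e)))) (\f.(\g.(\h.((f h) g)))))) ((\d.(\e.((d e) e))) (\f.(\g.(\h.((f h) (g h)))))))
Step 4: (((\c.q) (((\d.(\e.((d e) e))) (\d.(\e.((d e) e)))) (\f.(\g.(\h.((f h) g)))))) ((\d.(\e.((d e) e))) (\f.(\g.(\h.((f h) (g h)))))))
Step 5: (q ((\d.(\e.((d e) e))) (\f.(\g.(\h.((f h) (g h)))))))
Step 6: (q (\e.(((\f.(\g.(\h.((f h) (g h))))) e) e)))
Step 7: (q (\e.((\g.(\h.((e h) (g h)))) e)))
Step 8: (q (\e.(\h.((e h) (e h)))))

Answer: (q (\e.(\h.((e h) (e h)))))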